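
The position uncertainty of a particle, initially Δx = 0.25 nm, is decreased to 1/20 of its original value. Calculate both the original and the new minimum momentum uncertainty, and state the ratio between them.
Original Δp_min = 2.109 × 10^-25 kg·m/s; new Δp'_min = 4.218 × 10^-24 kg·m/s; ratio Δp'_min/Δp_min = 20.

From the uncertainty principle ΔxΔp ≥ ℏ/2, the minimum momentum uncertainty is Δp_min = ℏ/(2Δx).

Original (Δx = 0.25 nm = 2.500e-10 m):
Δp_min = (1.055e-34 J·s)/(2 × 2.500e-10 m) = 2.109e-25 kg·m/s

When Δx → (1/20)Δx:
Δp'_min = ℏ/(2 × (1/20)Δx) = 20 × ℏ/(2Δx) = 20 × Δp_min
Δp'_min = 20 × 2.109e-25 kg·m/s = 4.218e-24 kg·m/s

Since Δp_min ∝ 1/Δx, when Δx is decreased to 1/20 of its original value, Δp_min increases to 20 times its original value.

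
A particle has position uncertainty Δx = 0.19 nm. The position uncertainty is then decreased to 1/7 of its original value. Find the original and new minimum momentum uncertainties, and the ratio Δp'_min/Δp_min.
Original Δp_min = 2.775 × 10^-25 kg·m/s; new Δp'_min = 1.943 × 10^-24 kg·m/s; ratio Δp'_min/Δp_min = 7.

From the uncertainty principle ΔxΔp ≥ ℏ/2, the minimum momentum uncertainty is Δp_min = ℏ/(2Δx).

Original (Δx = 0.19 nm = 1.900e-10 m):
Δp_min = (1.055e-34 J·s)/(2 × 1.900e-10 m) = 2.775e-25 kg·m/s

When Δx → (1/7)Δx:
Δp'_min = ℏ/(2 × (1/7)Δx) = 7 × ℏ/(2Δx) = 7 × Δp_min
Δp'_min = 7 × 2.775e-25 kg·m/s = 1.943e-24 kg·m/s

Since Δp_min ∝ 1/Δx, when Δx is decreased to 1/7 of its original value, Δp_min increases to 7 times its original value.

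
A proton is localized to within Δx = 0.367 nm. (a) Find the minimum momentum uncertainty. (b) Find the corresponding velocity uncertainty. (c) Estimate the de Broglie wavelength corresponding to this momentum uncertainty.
(a) Δp_min = 1.437 × 10^-25 kg·m/s
(b) Δv_min = 85.898 m/s
(c) λ_dB = 4.612 nm

Step-by-step:

(a) From the uncertainty principle:
Δp_min = ℏ/(2Δx) = (1.055e-34 J·s)/(2 × 3.670e-10 m) = 1.437e-25 kg·m/s

(b) The velocity uncertainty:
Δv = Δp/m = (1.437e-25 kg·m/s)/(1.673e-27 kg) = 8.590e+01 m/s = 85.898 m/s

(c) The de Broglie wavelength for this momentum:
λ = h/p = (6.626e-34 J·s)/(1.437e-25 kg·m/s) = 4.612e-09 m = 4.612 nm

Note: The de Broglie wavelength is comparable to the localization size, as expected from wave-particle duality.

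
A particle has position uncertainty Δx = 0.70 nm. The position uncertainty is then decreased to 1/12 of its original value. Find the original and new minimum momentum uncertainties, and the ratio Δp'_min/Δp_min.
Original Δp_min = 7.533 × 10^-26 kg·m/s; new Δp'_min = 9.039 × 10^-25 kg·m/s; ratio Δp'_min/Δp_min = 12.

From the uncertainty principle ΔxΔp ≥ ℏ/2, the minimum momentum uncertainty is Δp_min = ℏ/(2Δx).

Original (Δx = 0.70 nm = 7.000e-10 m):
Δp_min = (1.055e-34 J·s)/(2 × 7.000e-10 m) = 7.533e-26 kg·m/s

When Δx → (1/12)Δx:
Δp'_min = ℏ/(2 × (1/12)Δx) = 12 × ℏ/(2Δx) = 12 × Δp_min
Δp'_min = 12 × 7.533e-26 kg·m/s = 9.039e-25 kg·m/s

Since Δp_min ∝ 1/Δx, when Δx is decreased to 1/12 of its original value, Δp_min increases to 12 times its original value.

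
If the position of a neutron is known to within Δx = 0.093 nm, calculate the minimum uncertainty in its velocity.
338.507 m/s

Using the Heisenberg uncertainty principle and Δp = mΔv:
ΔxΔp ≥ ℏ/2
Δx(mΔv) ≥ ℏ/2

The minimum uncertainty in velocity is:
Δv_min = ℏ/(2mΔx)
Δv_min = (1.055e-34 J·s) / (2 × 1.675e-27 kg × 9.300e-11 m)
Δv_min = 3.385e+02 m/s = 338.507 m/s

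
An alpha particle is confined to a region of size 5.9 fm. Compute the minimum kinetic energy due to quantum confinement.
37.512 keV

Using the uncertainty principle:

1. Position uncertainty: Δx ≈ 5.900e-15 m
2. Minimum momentum uncertainty: Δp = ℏ/(2Δx) = 8.937e-21 kg·m/s
3. Minimum kinetic energy:
   KE = (Δp)²/(2m) = (8.937e-21)²/(2 × 6.645e-27 kg)
   KE = 6.010e-15 J = 37.512 keV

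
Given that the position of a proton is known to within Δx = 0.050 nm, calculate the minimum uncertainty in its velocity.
630.490 m/s

Using the Heisenberg uncertainty principle and Δp = mΔv:
ΔxΔp ≥ ℏ/2
Δx(mΔv) ≥ ℏ/2

The minimum uncertainty in velocity is:
Δv_min = ℏ/(2mΔx)
Δv_min = (1.055e-34 J·s) / (2 × 1.673e-27 kg × 5.000e-11 m)
Δv_min = 6.305e+02 m/s = 630.490 m/s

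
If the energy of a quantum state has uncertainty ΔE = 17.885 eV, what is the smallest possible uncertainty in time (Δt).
18.401 as

Using the energy-time uncertainty principle:
ΔEΔt ≥ ℏ/2

The minimum uncertainty in time is:
Δt_min = ℏ/(2ΔE)
Δt_min = (1.055e-34 J·s) / (2 × 2.865e-18 J)
Δt_min = 1.840e-17 s = 18.401 as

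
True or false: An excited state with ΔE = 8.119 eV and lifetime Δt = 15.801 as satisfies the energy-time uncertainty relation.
No, it violates the uncertainty relation.

Calculate the product ΔEΔt:
ΔE = 8.119 eV = 1.301e-18 J
ΔEΔt = (1.301e-18 J) × (1.580e-17 s)
ΔEΔt = 2.055e-35 J·s

Compare to the minimum allowed value ℏ/2:
ℏ/2 = 5.273e-35 J·s

Since ΔEΔt = 2.055e-35 J·s < 5.273e-35 J·s = ℏ/2,
this violates the uncertainty relation.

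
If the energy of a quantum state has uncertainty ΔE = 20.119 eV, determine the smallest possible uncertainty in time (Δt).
16.358 as

Using the energy-time uncertainty principle:
ΔEΔt ≥ ℏ/2

The minimum uncertainty in time is:
Δt_min = ℏ/(2ΔE)
Δt_min = (1.055e-34 J·s) / (2 × 3.223e-18 J)
Δt_min = 1.636e-17 s = 16.358 as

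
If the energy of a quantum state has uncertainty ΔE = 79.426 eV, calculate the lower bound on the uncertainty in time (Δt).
4.144 as

Using the energy-time uncertainty principle:
ΔEΔt ≥ ℏ/2

The minimum uncertainty in time is:
Δt_min = ℏ/(2ΔE)
Δt_min = (1.055e-34 J·s) / (2 × 1.273e-17 J)
Δt_min = 4.144e-18 s = 4.144 as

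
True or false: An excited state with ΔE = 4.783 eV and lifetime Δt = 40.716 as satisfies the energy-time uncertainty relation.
No, it violates the uncertainty relation.

Calculate the product ΔEΔt:
ΔE = 4.783 eV = 7.663e-19 J
ΔEΔt = (7.663e-19 J) × (4.072e-17 s)
ΔEΔt = 3.120e-35 J·s

Compare to the minimum allowed value ℏ/2:
ℏ/2 = 5.273e-35 J·s

Since ΔEΔt = 3.120e-35 J·s < 5.273e-35 J·s = ℏ/2,
this violates the uncertainty relation.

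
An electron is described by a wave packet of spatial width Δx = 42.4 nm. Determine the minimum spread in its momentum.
1.244 × 10^-27 kg·m/s

For a wave packet, the spatial width Δx and momentum spread Δp are related by the uncertainty principle:
ΔxΔp ≥ ℏ/2

The minimum momentum spread is:
Δp_min = ℏ/(2Δx)
Δp_min = (1.055e-34 J·s) / (2 × 4.240e-08 m)
Δp_min = 1.244e-27 kg·m/s

A wave packet cannot have both a well-defined position and well-defined momentum.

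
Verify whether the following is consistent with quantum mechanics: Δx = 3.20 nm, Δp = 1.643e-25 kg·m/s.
Yes, it satisfies the uncertainty principle.

Calculate the product ΔxΔp:
ΔxΔp = (3.200e-09 m) × (1.643e-25 kg·m/s)
ΔxΔp = 5.258e-34 J·s

Compare to the minimum allowed value ℏ/2:
ℏ/2 = 5.273e-35 J·s

Since ΔxΔp = 5.258e-34 J·s ≥ 5.273e-35 J·s = ℏ/2,
the measurement satisfies the uncertainty principle.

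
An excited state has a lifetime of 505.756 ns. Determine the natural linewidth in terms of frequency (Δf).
157.344 kHz

Using the energy-time uncertainty principle and E = hf:
ΔEΔt ≥ ℏ/2
hΔf·Δt ≥ ℏ/2

The minimum frequency uncertainty is:
Δf = ℏ/(2hτ) = 1/(4πτ)
Δf = 1/(4π × 5.058e-07 s)
Δf = 1.573e+05 Hz = 157.344 kHz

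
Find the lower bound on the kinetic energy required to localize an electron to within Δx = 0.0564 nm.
2.994 eV

Localizing a particle requires giving it sufficient momentum uncertainty:

1. From uncertainty principle: Δp ≥ ℏ/(2Δx)
   Δp_min = (1.055e-34 J·s) / (2 × 5.640e-11 m)
   Δp_min = 9.349e-25 kg·m/s

2. This momentum uncertainty corresponds to kinetic energy:
   KE ≈ (Δp)²/(2m) = (9.349e-25)²/(2 × 9.109e-31 kg)
   KE = 4.798e-19 J = 2.994 eV

Tighter localization requires more energy.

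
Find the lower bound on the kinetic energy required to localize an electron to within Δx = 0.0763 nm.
1.636 eV

Localizing a particle requires giving it sufficient momentum uncertainty:

1. From uncertainty principle: Δp ≥ ℏ/(2Δx)
   Δp_min = (1.055e-34 J·s) / (2 × 7.630e-11 m)
   Δp_min = 6.911e-25 kg·m/s

2. This momentum uncertainty corresponds to kinetic energy:
   KE ≈ (Δp)²/(2m) = (6.911e-25)²/(2 × 9.109e-31 kg)
   KE = 2.621e-19 J = 1.636 eV

Tighter localization requires more energy.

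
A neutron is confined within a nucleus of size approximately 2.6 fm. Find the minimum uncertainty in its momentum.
2.028 × 10^-20 kg·m/s

Using the Heisenberg uncertainty principle:
ΔxΔp ≥ ℏ/2

With Δx ≈ L = 2.600e-15 m (the confinement size):
Δp_min = ℏ/(2Δx)
Δp_min = (1.055e-34 J·s) / (2 × 2.600e-15 m)
Δp_min = 2.028e-20 kg·m/s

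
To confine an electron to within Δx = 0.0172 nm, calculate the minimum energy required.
32.196 eV

Localizing a particle requires giving it sufficient momentum uncertainty:

1. From uncertainty principle: Δp ≥ ℏ/(2Δx)
   Δp_min = (1.055e-34 J·s) / (2 × 1.720e-11 m)
   Δp_min = 3.066e-24 kg·m/s

2. This momentum uncertainty corresponds to kinetic energy:
   KE ≈ (Δp)²/(2m) = (3.066e-24)²/(2 × 9.109e-31 kg)
   KE = 5.158e-18 J = 32.196 eV

Tighter localization requires more energy.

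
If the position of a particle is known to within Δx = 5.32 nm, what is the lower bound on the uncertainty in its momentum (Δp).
9.911 × 10^-27 kg·m/s

Using the Heisenberg uncertainty principle:
ΔxΔp ≥ ℏ/2

The minimum uncertainty in momentum is:
Δp_min = ℏ/(2Δx)
Δp_min = (1.055e-34 J·s) / (2 × 5.320e-09 m)
Δp_min = 9.911e-27 kg·m/s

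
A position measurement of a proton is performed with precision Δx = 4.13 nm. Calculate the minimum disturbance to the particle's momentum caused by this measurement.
1.277 × 10^-26 kg·m/s

The uncertainty principle implies that measuring position disturbs momentum:
ΔxΔp ≥ ℏ/2

When we measure position with precision Δx, we necessarily introduce a momentum uncertainty:
Δp ≥ ℏ/(2Δx)
Δp_min = (1.055e-34 J·s) / (2 × 4.130e-09 m)
Δp_min = 1.277e-26 kg·m/s

The more precisely we measure position, the greater the momentum disturbance.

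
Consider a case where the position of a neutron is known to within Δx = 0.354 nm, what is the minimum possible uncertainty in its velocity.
88.930 m/s

Using the Heisenberg uncertainty principle and Δp = mΔv:
ΔxΔp ≥ ℏ/2
Δx(mΔv) ≥ ℏ/2

The minimum uncertainty in velocity is:
Δv_min = ℏ/(2mΔx)
Δv_min = (1.055e-34 J·s) / (2 × 1.675e-27 kg × 3.540e-10 m)
Δv_min = 8.893e+01 m/s = 88.930 m/s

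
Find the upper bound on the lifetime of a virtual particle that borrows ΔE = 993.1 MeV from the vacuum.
3.314 × 10^-25 s

Using the energy-time uncertainty principle:
ΔEΔt ≥ ℏ/2

For a virtual particle borrowing energy ΔE, the maximum lifetime is:
Δt_max = ℏ/(2ΔE)

Converting energy:
ΔE = 993.1 MeV = 1.591e-10 J

Δt_max = (1.055e-34 J·s) / (2 × 1.591e-10 J)
Δt_max = 3.314e-25 s = 3.314 × 10^-25 s

Virtual particles with higher borrowed energy exist for shorter times.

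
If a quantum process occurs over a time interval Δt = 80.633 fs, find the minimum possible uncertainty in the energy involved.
4.082 meV

Using the energy-time uncertainty principle:
ΔEΔt ≥ ℏ/2

The minimum uncertainty in energy is:
ΔE_min = ℏ/(2Δt)
ΔE_min = (1.055e-34 J·s) / (2 × 8.063e-14 s)
ΔE_min = 6.539e-22 J = 4.082 meV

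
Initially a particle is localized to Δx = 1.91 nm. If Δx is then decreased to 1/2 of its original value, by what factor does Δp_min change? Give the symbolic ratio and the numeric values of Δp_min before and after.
Original Δp_min = 2.761 × 10^-26 kg·m/s; new Δp'_min = 5.521 × 10^-26 kg·m/s; ratio Δp'_min/Δp_min = 2.

From the uncertainty principle ΔxΔp ≥ ℏ/2, the minimum momentum uncertainty is Δp_min = ℏ/(2Δx).

Original (Δx = 1.91 nm = 1.910e-09 m):
Δp_min = (1.055e-34 J·s)/(2 × 1.910e-09 m) = 2.761e-26 kg·m/s

When Δx → (1/2)Δx:
Δp'_min = ℏ/(2 × (1/2)Δx) = 2 × ℏ/(2Δx) = 2 × Δp_min
Δp'_min = 2 × 2.761e-26 kg·m/s = 5.521e-26 kg·m/s

Since Δp_min ∝ 1/Δx, when Δx is decreased to 1/2 of its original value, Δp_min increases to 2 times its original value.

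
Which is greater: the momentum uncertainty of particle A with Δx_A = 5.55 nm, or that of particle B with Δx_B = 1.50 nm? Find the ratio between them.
Particle B has the larger minimum momentum uncertainty, by a factor of 3.70.

For each particle, the minimum momentum uncertainty is Δp_min = ℏ/(2Δx):

Particle A: Δp_A = ℏ/(2×5.550e-09 m) = 9.501e-27 kg·m/s
Particle B: Δp_B = ℏ/(2×1.500e-09 m) = 3.515e-26 kg·m/s

Ratio: Δp_B/Δp_A = 3.70

Since Δp_min ∝ 1/Δx, the particle with smaller position uncertainty (B) has larger momentum uncertainty.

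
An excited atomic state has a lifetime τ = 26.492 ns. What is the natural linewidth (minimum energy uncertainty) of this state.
12.423 neV

Using the energy-time uncertainty principle:
ΔEΔt ≥ ℏ/2

The lifetime τ represents the time uncertainty Δt.
The natural linewidth (minimum energy uncertainty) is:

ΔE = ℏ/(2τ)
ΔE = (1.055e-34 J·s) / (2 × 2.649e-08 s)
ΔE = 1.990e-27 J = 12.423 neV

This natural linewidth limits the precision of spectroscopic measurements.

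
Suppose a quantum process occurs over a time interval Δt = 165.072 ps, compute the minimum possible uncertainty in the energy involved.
1.994 μeV

Using the energy-time uncertainty principle:
ΔEΔt ≥ ℏ/2

The minimum uncertainty in energy is:
ΔE_min = ℏ/(2Δt)
ΔE_min = (1.055e-34 J·s) / (2 × 1.651e-10 s)
ΔE_min = 3.194e-25 J = 1.994 μeV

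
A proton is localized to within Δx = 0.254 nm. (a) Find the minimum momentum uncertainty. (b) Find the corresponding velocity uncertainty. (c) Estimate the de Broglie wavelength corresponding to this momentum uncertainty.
(a) Δp_min = 2.076 × 10^-25 kg·m/s
(b) Δv_min = 124.112 m/s
(c) λ_dB = 3.192 nm

Step-by-step:

(a) From the uncertainty principle:
Δp_min = ℏ/(2Δx) = (1.055e-34 J·s)/(2 × 2.540e-10 m) = 2.076e-25 kg·m/s

(b) The velocity uncertainty:
Δv = Δp/m = (2.076e-25 kg·m/s)/(1.673e-27 kg) = 1.241e+02 m/s = 124.112 m/s

(c) The de Broglie wavelength for this momentum:
λ = h/p = (6.626e-34 J·s)/(2.076e-25 kg·m/s) = 3.192e-09 m = 3.192 nm

Note: The de Broglie wavelength is comparable to the localization size, as expected from wave-particle duality.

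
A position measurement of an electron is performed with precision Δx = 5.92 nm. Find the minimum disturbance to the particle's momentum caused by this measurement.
8.907 × 10^-27 kg·m/s

The uncertainty principle implies that measuring position disturbs momentum:
ΔxΔp ≥ ℏ/2

When we measure position with precision Δx, we necessarily introduce a momentum uncertainty:
Δp ≥ ℏ/(2Δx)
Δp_min = (1.055e-34 J·s) / (2 × 5.920e-09 m)
Δp_min = 8.907e-27 kg·m/s

The more precisely we measure position, the greater the momentum disturbance.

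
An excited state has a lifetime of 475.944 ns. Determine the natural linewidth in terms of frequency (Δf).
167.199 kHz

Using the energy-time uncertainty principle and E = hf:
ΔEΔt ≥ ℏ/2
hΔf·Δt ≥ ℏ/2

The minimum frequency uncertainty is:
Δf = ℏ/(2hτ) = 1/(4πτ)
Δf = 1/(4π × 4.759e-07 s)
Δf = 1.672e+05 Hz = 167.199 kHz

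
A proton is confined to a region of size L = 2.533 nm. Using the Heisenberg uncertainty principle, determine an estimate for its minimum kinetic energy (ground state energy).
808.507 neV

Using the uncertainty principle to estimate ground state energy:

1. The position uncertainty is approximately the confinement size:
   Δx ≈ L = 2.533e-09 m

2. From ΔxΔp ≥ ℏ/2, the minimum momentum uncertainty is:
   Δp ≈ ℏ/(2L) = 2.082e-26 kg·m/s

3. The kinetic energy is approximately:
   KE ≈ (Δp)²/(2m) = (2.082e-26)²/(2 × 1.673e-27 kg)
   KE ≈ 1.295e-25 J = 808.507 neV

This is an order-of-magnitude estimate of the ground state energy.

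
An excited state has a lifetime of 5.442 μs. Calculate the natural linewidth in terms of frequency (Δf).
14.623 kHz

Using the energy-time uncertainty principle and E = hf:
ΔEΔt ≥ ℏ/2
hΔf·Δt ≥ ℏ/2

The minimum frequency uncertainty is:
Δf = ℏ/(2hτ) = 1/(4πτ)
Δf = 1/(4π × 5.442e-06 s)
Δf = 1.462e+04 Hz = 14.623 kHz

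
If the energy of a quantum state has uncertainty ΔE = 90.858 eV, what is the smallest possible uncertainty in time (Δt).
3.622 as

Using the energy-time uncertainty principle:
ΔEΔt ≥ ℏ/2

The minimum uncertainty in time is:
Δt_min = ℏ/(2ΔE)
Δt_min = (1.055e-34 J·s) / (2 × 1.456e-17 J)
Δt_min = 3.622e-18 s = 3.622 as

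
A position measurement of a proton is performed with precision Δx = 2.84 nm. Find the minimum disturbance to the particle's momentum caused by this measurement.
1.857 × 10^-26 kg·m/s

The uncertainty principle implies that measuring position disturbs momentum:
ΔxΔp ≥ ℏ/2

When we measure position with precision Δx, we necessarily introduce a momentum uncertainty:
Δp ≥ ℏ/(2Δx)
Δp_min = (1.055e-34 J·s) / (2 × 2.840e-09 m)
Δp_min = 1.857e-26 kg·m/s

The more precisely we measure position, the greater the momentum disturbance.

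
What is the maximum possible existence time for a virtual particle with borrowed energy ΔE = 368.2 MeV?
8.938 × 10^-25 s

Using the energy-time uncertainty principle:
ΔEΔt ≥ ℏ/2

For a virtual particle borrowing energy ΔE, the maximum lifetime is:
Δt_max = ℏ/(2ΔE)

Converting energy:
ΔE = 368.2 MeV = 5.899e-11 J

Δt_max = (1.055e-34 J·s) / (2 × 5.899e-11 J)
Δt_max = 8.938e-25 s = 8.938 × 10^-25 s

Virtual particles with higher borrowed energy exist for shorter times.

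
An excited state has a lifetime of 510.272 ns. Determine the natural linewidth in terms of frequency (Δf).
155.951 kHz

Using the energy-time uncertainty principle and E = hf:
ΔEΔt ≥ ℏ/2
hΔf·Δt ≥ ℏ/2

The minimum frequency uncertainty is:
Δf = ℏ/(2hτ) = 1/(4πτ)
Δf = 1/(4π × 5.103e-07 s)
Δf = 1.560e+05 Hz = 155.951 kHz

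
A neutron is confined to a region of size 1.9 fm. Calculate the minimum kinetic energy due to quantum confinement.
1.435 MeV

Using the uncertainty principle:

1. Position uncertainty: Δx ≈ 1.900e-15 m
2. Minimum momentum uncertainty: Δp = ℏ/(2Δx) = 2.775e-20 kg·m/s
3. Minimum kinetic energy:
   KE = (Δp)²/(2m) = (2.775e-20)²/(2 × 1.675e-27 kg)
   KE = 2.299e-13 J = 1.435 MeV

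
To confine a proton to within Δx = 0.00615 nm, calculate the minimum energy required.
137.153 meV

Localizing a particle requires giving it sufficient momentum uncertainty:

1. From uncertainty principle: Δp ≥ ℏ/(2Δx)
   Δp_min = (1.055e-34 J·s) / (2 × 6.150e-12 m)
   Δp_min = 8.574e-24 kg·m/s

2. This momentum uncertainty corresponds to kinetic energy:
   KE ≈ (Δp)²/(2m) = (8.574e-24)²/(2 × 1.673e-27 kg)
   KE = 2.197e-20 J = 137.153 meV

Tighter localization requires more energy.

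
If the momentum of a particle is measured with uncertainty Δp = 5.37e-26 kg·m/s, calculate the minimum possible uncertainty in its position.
981.910 pm

Using the Heisenberg uncertainty principle:
ΔxΔp ≥ ℏ/2

The minimum uncertainty in position is:
Δx_min = ℏ/(2Δp)
Δx_min = (1.055e-34 J·s) / (2 × 5.370e-26 kg·m/s)
Δx_min = 9.819e-10 m = 981.910 pm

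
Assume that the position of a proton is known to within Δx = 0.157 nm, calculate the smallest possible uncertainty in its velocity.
200.793 m/s

Using the Heisenberg uncertainty principle and Δp = mΔv:
ΔxΔp ≥ ℏ/2
Δx(mΔv) ≥ ℏ/2

The minimum uncertainty in velocity is:
Δv_min = ℏ/(2mΔx)
Δv_min = (1.055e-34 J·s) / (2 × 1.673e-27 kg × 1.570e-10 m)
Δv_min = 2.008e+02 m/s = 200.793 m/s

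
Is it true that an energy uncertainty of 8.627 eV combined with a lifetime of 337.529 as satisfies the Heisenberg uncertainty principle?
Yes, it satisfies the uncertainty relation.

Calculate the product ΔEΔt:
ΔE = 8.627 eV = 1.382e-18 J
ΔEΔt = (1.382e-18 J) × (3.375e-16 s)
ΔEΔt = 4.665e-34 J·s

Compare to the minimum allowed value ℏ/2:
ℏ/2 = 5.273e-35 J·s

Since ΔEΔt = 4.665e-34 J·s ≥ 5.273e-35 J·s = ℏ/2,
this satisfies the uncertainty relation.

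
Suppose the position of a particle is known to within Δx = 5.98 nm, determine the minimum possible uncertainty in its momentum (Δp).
8.817 × 10^-27 kg·m/s

Using the Heisenberg uncertainty principle:
ΔxΔp ≥ ℏ/2

The minimum uncertainty in momentum is:
Δp_min = ℏ/(2Δx)
Δp_min = (1.055e-34 J·s) / (2 × 5.980e-09 m)
Δp_min = 8.817e-27 kg·m/s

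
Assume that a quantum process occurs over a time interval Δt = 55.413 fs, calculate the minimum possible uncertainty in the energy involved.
5.939 meV

Using the energy-time uncertainty principle:
ΔEΔt ≥ ℏ/2

The minimum uncertainty in energy is:
ΔE_min = ℏ/(2Δt)
ΔE_min = (1.055e-34 J·s) / (2 × 5.541e-14 s)
ΔE_min = 9.516e-22 J = 5.939 meV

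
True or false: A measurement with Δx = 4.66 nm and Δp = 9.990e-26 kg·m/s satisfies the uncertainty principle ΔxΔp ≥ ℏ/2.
Yes, it satisfies the uncertainty principle.

Calculate the product ΔxΔp:
ΔxΔp = (4.660e-09 m) × (9.990e-26 kg·m/s)
ΔxΔp = 4.655e-34 J·s

Compare to the minimum allowed value ℏ/2:
ℏ/2 = 5.273e-35 J·s

Since ΔxΔp = 4.655e-34 J·s ≥ 5.273e-35 J·s = ℏ/2,
the measurement satisfies the uncertainty principle.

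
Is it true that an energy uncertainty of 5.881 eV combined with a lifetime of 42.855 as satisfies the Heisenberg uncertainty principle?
No, it violates the uncertainty relation.

Calculate the product ΔEΔt:
ΔE = 5.881 eV = 9.422e-19 J
ΔEΔt = (9.422e-19 J) × (4.285e-17 s)
ΔEΔt = 4.038e-35 J·s

Compare to the minimum allowed value ℏ/2:
ℏ/2 = 5.273e-35 J·s

Since ΔEΔt = 4.038e-35 J·s < 5.273e-35 J·s = ℏ/2,
this violates the uncertainty relation.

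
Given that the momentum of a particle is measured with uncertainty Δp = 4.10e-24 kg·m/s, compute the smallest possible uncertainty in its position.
12.861 pm

Using the Heisenberg uncertainty principle:
ΔxΔp ≥ ℏ/2

The minimum uncertainty in position is:
Δx_min = ℏ/(2Δp)
Δx_min = (1.055e-34 J·s) / (2 × 4.100e-24 kg·m/s)
Δx_min = 1.286e-11 m = 12.861 pm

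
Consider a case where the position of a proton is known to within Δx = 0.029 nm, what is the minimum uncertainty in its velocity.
1.087 km/s

Using the Heisenberg uncertainty principle and Δp = mΔv:
ΔxΔp ≥ ℏ/2
Δx(mΔv) ≥ ℏ/2

The minimum uncertainty in velocity is:
Δv_min = ℏ/(2mΔx)
Δv_min = (1.055e-34 J·s) / (2 × 1.673e-27 kg × 2.900e-11 m)
Δv_min = 1.087e+03 m/s = 1.087 km/s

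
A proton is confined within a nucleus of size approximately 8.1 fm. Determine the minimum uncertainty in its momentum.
6.510 × 10^-21 kg·m/s

Using the Heisenberg uncertainty principle:
ΔxΔp ≥ ℏ/2

With Δx ≈ L = 8.100e-15 m (the confinement size):
Δp_min = ℏ/(2Δx)
Δp_min = (1.055e-34 J·s) / (2 × 8.100e-15 m)
Δp_min = 6.510e-21 kg·m/s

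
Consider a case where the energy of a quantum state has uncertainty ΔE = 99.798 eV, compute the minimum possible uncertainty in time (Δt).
3.298 as

Using the energy-time uncertainty principle:
ΔEΔt ≥ ℏ/2

The minimum uncertainty in time is:
Δt_min = ℏ/(2ΔE)
Δt_min = (1.055e-34 J·s) / (2 × 1.599e-17 J)
Δt_min = 3.298e-18 s = 3.298 as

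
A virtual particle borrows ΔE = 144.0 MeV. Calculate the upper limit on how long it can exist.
2.285 ys

Using the energy-time uncertainty principle:
ΔEΔt ≥ ℏ/2

For a virtual particle borrowing energy ΔE, the maximum lifetime is:
Δt_max = ℏ/(2ΔE)

Converting energy:
ΔE = 144.0 MeV = 2.307e-11 J

Δt_max = (1.055e-34 J·s) / (2 × 2.307e-11 J)
Δt_max = 2.285e-24 s = 2.285 ys

Virtual particles with higher borrowed energy exist for shorter times.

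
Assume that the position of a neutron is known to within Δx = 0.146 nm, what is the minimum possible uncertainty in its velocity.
215.624 m/s

Using the Heisenberg uncertainty principle and Δp = mΔv:
ΔxΔp ≥ ℏ/2
Δx(mΔv) ≥ ℏ/2

The minimum uncertainty in velocity is:
Δv_min = ℏ/(2mΔx)
Δv_min = (1.055e-34 J·s) / (2 × 1.675e-27 kg × 1.460e-10 m)
Δv_min = 2.156e+02 m/s = 215.624 m/s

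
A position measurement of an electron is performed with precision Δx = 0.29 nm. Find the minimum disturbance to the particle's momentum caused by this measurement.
1.818 × 10^-25 kg·m/s

The uncertainty principle implies that measuring position disturbs momentum:
ΔxΔp ≥ ℏ/2

When we measure position with precision Δx, we necessarily introduce a momentum uncertainty:
Δp ≥ ℏ/(2Δx)
Δp_min = (1.055e-34 J·s) / (2 × 2.900e-10 m)
Δp_min = 1.818e-25 kg·m/s

The more precisely we measure position, the greater the momentum disturbance.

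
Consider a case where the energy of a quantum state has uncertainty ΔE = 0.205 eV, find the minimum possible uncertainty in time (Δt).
1.605 fs

Using the energy-time uncertainty principle:
ΔEΔt ≥ ℏ/2

The minimum uncertainty in time is:
Δt_min = ℏ/(2ΔE)
Δt_min = (1.055e-34 J·s) / (2 × 3.284e-20 J)
Δt_min = 1.605e-15 s = 1.605 fs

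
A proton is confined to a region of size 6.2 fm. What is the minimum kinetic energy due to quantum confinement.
134.949 keV

Using the uncertainty principle:

1. Position uncertainty: Δx ≈ 6.200e-15 m
2. Minimum momentum uncertainty: Δp = ℏ/(2Δx) = 8.505e-21 kg·m/s
3. Minimum kinetic energy:
   KE = (Δp)²/(2m) = (8.505e-21)²/(2 × 1.673e-27 kg)
   KE = 2.162e-14 J = 134.949 keV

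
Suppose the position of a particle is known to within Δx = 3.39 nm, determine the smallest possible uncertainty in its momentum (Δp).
1.555 × 10^-26 kg·m/s

Using the Heisenberg uncertainty principle:
ΔxΔp ≥ ℏ/2

The minimum uncertainty in momentum is:
Δp_min = ℏ/(2Δx)
Δp_min = (1.055e-34 J·s) / (2 × 3.390e-09 m)
Δp_min = 1.555e-26 kg·m/s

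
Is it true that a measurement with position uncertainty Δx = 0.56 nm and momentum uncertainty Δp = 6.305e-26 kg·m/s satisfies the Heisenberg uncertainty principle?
No, it violates the uncertainty principle (impossible measurement).

Calculate the product ΔxΔp:
ΔxΔp = (5.600e-10 m) × (6.305e-26 kg·m/s)
ΔxΔp = 3.531e-35 J·s

Compare to the minimum allowed value ℏ/2:
ℏ/2 = 5.273e-35 J·s

Since ΔxΔp = 3.531e-35 J·s < 5.273e-35 J·s = ℏ/2,
the measurement violates the uncertainty principle.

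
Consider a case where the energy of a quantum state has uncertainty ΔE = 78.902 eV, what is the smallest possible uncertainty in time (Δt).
4.171 as

Using the energy-time uncertainty principle:
ΔEΔt ≥ ℏ/2

The minimum uncertainty in time is:
Δt_min = ℏ/(2ΔE)
Δt_min = (1.055e-34 J·s) / (2 × 1.264e-17 J)
Δt_min = 4.171e-18 s = 4.171 as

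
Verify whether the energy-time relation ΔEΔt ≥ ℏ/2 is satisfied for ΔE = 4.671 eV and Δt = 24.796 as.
No, it violates the uncertainty relation.

Calculate the product ΔEΔt:
ΔE = 4.671 eV = 7.484e-19 J
ΔEΔt = (7.484e-19 J) × (2.480e-17 s)
ΔEΔt = 1.856e-35 J·s

Compare to the minimum allowed value ℏ/2:
ℏ/2 = 5.273e-35 J·s

Since ΔEΔt = 1.856e-35 J·s < 5.273e-35 J·s = ℏ/2,
this violates the uncertainty relation.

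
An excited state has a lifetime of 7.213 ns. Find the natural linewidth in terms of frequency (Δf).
11.033 MHz

Using the energy-time uncertainty principle and E = hf:
ΔEΔt ≥ ℏ/2
hΔf·Δt ≥ ℏ/2

The minimum frequency uncertainty is:
Δf = ℏ/(2hτ) = 1/(4πτ)
Δf = 1/(4π × 7.213e-09 s)
Δf = 1.103e+07 Hz = 11.033 MHz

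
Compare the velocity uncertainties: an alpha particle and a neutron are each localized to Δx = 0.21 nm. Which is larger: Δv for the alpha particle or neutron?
The neutron has the larger minimum velocity uncertainty, by a ratio of 4.0.

For both particles, Δp_min = ℏ/(2Δx) = 2.511e-25 kg·m/s (same for both).

The velocity uncertainty is Δv = Δp/m:
- alpha particle: Δv = 2.511e-25 / 6.645e-27 = 3.779e+01 m/s = 37.788 m/s
- neutron: Δv = 2.511e-25 / 1.675e-27 = 1.499e+02 m/s = 149.910 m/s

Ratio: 1.499e+02 / 3.779e+01 = 4.0

The lighter particle has larger velocity uncertainty because Δv ∝ 1/m.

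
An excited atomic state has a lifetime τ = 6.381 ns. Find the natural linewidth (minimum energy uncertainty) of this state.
51.576 neV

Using the energy-time uncertainty principle:
ΔEΔt ≥ ℏ/2

The lifetime τ represents the time uncertainty Δt.
The natural linewidth (minimum energy uncertainty) is:

ΔE = ℏ/(2τ)
ΔE = (1.055e-34 J·s) / (2 × 6.381e-09 s)
ΔE = 8.263e-27 J = 51.576 neV

This natural linewidth limits the precision of spectroscopic measurements.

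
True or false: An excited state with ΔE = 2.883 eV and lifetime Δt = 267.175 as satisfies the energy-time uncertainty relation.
Yes, it satisfies the uncertainty relation.

Calculate the product ΔEΔt:
ΔE = 2.883 eV = 4.619e-19 J
ΔEΔt = (4.619e-19 J) × (2.672e-16 s)
ΔEΔt = 1.234e-34 J·s

Compare to the minimum allowed value ℏ/2:
ℏ/2 = 5.273e-35 J·s

Since ΔEΔt = 1.234e-34 J·s ≥ 5.273e-35 J·s = ℏ/2,
this satisfies the uncertainty relation.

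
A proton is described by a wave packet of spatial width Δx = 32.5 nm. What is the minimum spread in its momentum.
1.622 × 10^-27 kg·m/s

For a wave packet, the spatial width Δx and momentum spread Δp are related by the uncertainty principle:
ΔxΔp ≥ ℏ/2

The minimum momentum spread is:
Δp_min = ℏ/(2Δx)
Δp_min = (1.055e-34 J·s) / (2 × 3.250e-08 m)
Δp_min = 1.622e-27 kg·m/s

A wave packet cannot have both a well-defined position and well-defined momentum.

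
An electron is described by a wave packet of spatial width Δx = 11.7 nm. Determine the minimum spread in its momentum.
4.507 × 10^-27 kg·m/s

For a wave packet, the spatial width Δx and momentum spread Δp are related by the uncertainty principle:
ΔxΔp ≥ ℏ/2

The minimum momentum spread is:
Δp_min = ℏ/(2Δx)
Δp_min = (1.055e-34 J·s) / (2 × 1.170e-08 m)
Δp_min = 4.507e-27 kg·m/s

A wave packet cannot have both a well-defined position and well-defined momentum.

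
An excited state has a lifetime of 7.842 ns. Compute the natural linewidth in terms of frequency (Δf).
10.148 MHz

Using the energy-time uncertainty principle and E = hf:
ΔEΔt ≥ ℏ/2
hΔf·Δt ≥ ℏ/2

The minimum frequency uncertainty is:
Δf = ℏ/(2hτ) = 1/(4πτ)
Δf = 1/(4π × 7.842e-09 s)
Δf = 1.015e+07 Hz = 10.148 MHz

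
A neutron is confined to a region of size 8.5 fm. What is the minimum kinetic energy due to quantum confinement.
71.700 keV

Using the uncertainty principle:

1. Position uncertainty: Δx ≈ 8.500e-15 m
2. Minimum momentum uncertainty: Δp = ℏ/(2Δx) = 6.203e-21 kg·m/s
3. Minimum kinetic energy:
   KE = (Δp)²/(2m) = (6.203e-21)²/(2 × 1.675e-27 kg)
   KE = 1.149e-14 J = 71.700 keV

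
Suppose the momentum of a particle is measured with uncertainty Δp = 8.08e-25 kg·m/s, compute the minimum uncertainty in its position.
65.258 pm

Using the Heisenberg uncertainty principle:
ΔxΔp ≥ ℏ/2

The minimum uncertainty in position is:
Δx_min = ℏ/(2Δp)
Δx_min = (1.055e-34 J·s) / (2 × 8.080e-25 kg·m/s)
Δx_min = 6.526e-11 m = 65.258 pm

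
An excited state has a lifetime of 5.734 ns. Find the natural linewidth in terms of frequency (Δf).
13.878 MHz

Using the energy-time uncertainty principle and E = hf:
ΔEΔt ≥ ℏ/2
hΔf·Δt ≥ ℏ/2

The minimum frequency uncertainty is:
Δf = ℏ/(2hτ) = 1/(4πτ)
Δf = 1/(4π × 5.734e-09 s)
Δf = 1.388e+07 Hz = 13.878 MHz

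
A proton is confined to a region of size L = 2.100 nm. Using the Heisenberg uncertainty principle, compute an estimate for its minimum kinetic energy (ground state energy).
1.176 μeV

Using the uncertainty principle to estimate ground state energy:

1. The position uncertainty is approximately the confinement size:
   Δx ≈ L = 2.100e-09 m

2. From ΔxΔp ≥ ℏ/2, the minimum momentum uncertainty is:
   Δp ≈ ℏ/(2L) = 2.511e-26 kg·m/s

3. The kinetic energy is approximately:
   KE ≈ (Δp)²/(2m) = (2.511e-26)²/(2 × 1.673e-27 kg)
   KE ≈ 1.885e-25 J = 1.176 μeV

This is an order-of-magnitude estimate of the ground state energy.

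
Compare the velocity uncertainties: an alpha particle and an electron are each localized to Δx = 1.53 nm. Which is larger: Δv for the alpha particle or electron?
The electron has the larger minimum velocity uncertainty, by a ratio of 7294.3.

For both particles, Δp_min = ℏ/(2Δx) = 3.446e-26 kg·m/s (same for both).

The velocity uncertainty is Δv = Δp/m:
- alpha particle: Δv = 3.446e-26 / 6.645e-27 = 5.187e+00 m/s = 5.187 m/s
- electron: Δv = 3.446e-26 / 9.109e-31 = 3.783e+04 m/s = 37.833 km/s

Ratio: 3.783e+04 / 5.187e+00 = 7294.3

The lighter particle has larger velocity uncertainty because Δv ∝ 1/m.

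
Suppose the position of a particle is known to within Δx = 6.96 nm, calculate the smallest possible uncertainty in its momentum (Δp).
7.576 × 10^-27 kg·m/s

Using the Heisenberg uncertainty principle:
ΔxΔp ≥ ℏ/2

The minimum uncertainty in momentum is:
Δp_min = ℏ/(2Δx)
Δp_min = (1.055e-34 J·s) / (2 × 6.960e-09 m)
Δp_min = 7.576e-27 kg·m/s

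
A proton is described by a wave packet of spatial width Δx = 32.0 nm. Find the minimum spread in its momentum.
1.648 × 10^-27 kg·m/s

For a wave packet, the spatial width Δx and momentum spread Δp are related by the uncertainty principle:
ΔxΔp ≥ ℏ/2

The minimum momentum spread is:
Δp_min = ℏ/(2Δx)
Δp_min = (1.055e-34 J·s) / (2 × 3.200e-08 m)
Δp_min = 1.648e-27 kg·m/s

A wave packet cannot have both a well-defined position and well-defined momentum.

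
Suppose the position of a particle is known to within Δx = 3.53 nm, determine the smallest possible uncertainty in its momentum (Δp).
1.494 × 10^-26 kg·m/s

Using the Heisenberg uncertainty principle:
ΔxΔp ≥ ℏ/2

The minimum uncertainty in momentum is:
Δp_min = ℏ/(2Δx)
Δp_min = (1.055e-34 J·s) / (2 × 3.530e-09 m)
Δp_min = 1.494e-26 kg·m/s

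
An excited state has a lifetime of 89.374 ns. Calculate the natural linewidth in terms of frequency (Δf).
890.387 kHz

Using the energy-time uncertainty principle and E = hf:
ΔEΔt ≥ ℏ/2
hΔf·Δt ≥ ℏ/2

The minimum frequency uncertainty is:
Δf = ℏ/(2hτ) = 1/(4πτ)
Δf = 1/(4π × 8.937e-08 s)
Δf = 8.904e+05 Hz = 890.387 kHz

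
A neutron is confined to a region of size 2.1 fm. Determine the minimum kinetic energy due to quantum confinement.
1.175 MeV

Using the uncertainty principle:

1. Position uncertainty: Δx ≈ 2.100e-15 m
2. Minimum momentum uncertainty: Δp = ℏ/(2Δx) = 2.511e-20 kg·m/s
3. Minimum kinetic energy:
   KE = (Δp)²/(2m) = (2.511e-20)²/(2 × 1.675e-27 kg)
   KE = 1.882e-13 J = 1.175 MeV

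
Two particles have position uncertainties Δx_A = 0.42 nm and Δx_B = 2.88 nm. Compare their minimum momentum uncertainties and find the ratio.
Particle A has the larger minimum momentum uncertainty, by a factor of 6.86.

For each particle, the minimum momentum uncertainty is Δp_min = ℏ/(2Δx):

Particle A: Δp_A = ℏ/(2×4.200e-10 m) = 1.255e-25 kg·m/s
Particle B: Δp_B = ℏ/(2×2.880e-09 m) = 1.831e-26 kg·m/s

Ratio: Δp_A/Δp_B = 6.86

Since Δp_min ∝ 1/Δx, the particle with smaller position uncertainty (A) has larger momentum uncertainty.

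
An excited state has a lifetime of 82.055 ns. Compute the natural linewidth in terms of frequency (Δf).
969.806 kHz

Using the energy-time uncertainty principle and E = hf:
ΔEΔt ≥ ℏ/2
hΔf·Δt ≥ ℏ/2

The minimum frequency uncertainty is:
Δf = ℏ/(2hτ) = 1/(4πτ)
Δf = 1/(4π × 8.206e-08 s)
Δf = 9.698e+05 Hz = 969.806 kHz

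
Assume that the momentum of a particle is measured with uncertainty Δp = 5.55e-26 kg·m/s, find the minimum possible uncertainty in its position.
950.065 pm

Using the Heisenberg uncertainty principle:
ΔxΔp ≥ ℏ/2

The minimum uncertainty in position is:
Δx_min = ℏ/(2Δp)
Δx_min = (1.055e-34 J·s) / (2 × 5.550e-26 kg·m/s)
Δx_min = 9.501e-10 m = 950.065 pm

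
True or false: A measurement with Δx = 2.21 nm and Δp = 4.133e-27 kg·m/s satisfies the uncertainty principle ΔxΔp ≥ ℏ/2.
No, it violates the uncertainty principle (impossible measurement).

Calculate the product ΔxΔp:
ΔxΔp = (2.210e-09 m) × (4.133e-27 kg·m/s)
ΔxΔp = 9.134e-36 J·s

Compare to the minimum allowed value ℏ/2:
ℏ/2 = 5.273e-35 J·s

Since ΔxΔp = 9.134e-36 J·s < 5.273e-35 J·s = ℏ/2,
the measurement violates the uncertainty principle.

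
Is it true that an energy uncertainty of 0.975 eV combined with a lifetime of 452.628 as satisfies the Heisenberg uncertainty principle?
Yes, it satisfies the uncertainty relation.

Calculate the product ΔEΔt:
ΔE = 0.975 eV = 1.562e-19 J
ΔEΔt = (1.562e-19 J) × (4.526e-16 s)
ΔEΔt = 7.071e-35 J·s

Compare to the minimum allowed value ℏ/2:
ℏ/2 = 5.273e-35 J·s

Since ΔEΔt = 7.071e-35 J·s ≥ 5.273e-35 J·s = ℏ/2,
this satisfies the uncertainty relation.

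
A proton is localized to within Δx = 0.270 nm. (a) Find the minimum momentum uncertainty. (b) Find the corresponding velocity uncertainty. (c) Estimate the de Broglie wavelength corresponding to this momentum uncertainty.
(a) Δp_min = 1.953 × 10^-25 kg·m/s
(b) Δv_min = 116.757 m/s
(c) λ_dB = 3.393 nm

Step-by-step:

(a) From the uncertainty principle:
Δp_min = ℏ/(2Δx) = (1.055e-34 J·s)/(2 × 2.700e-10 m) = 1.953e-25 kg·m/s

(b) The velocity uncertainty:
Δv = Δp/m = (1.953e-25 kg·m/s)/(1.673e-27 kg) = 1.168e+02 m/s = 116.757 m/s

(c) The de Broglie wavelength for this momentum:
λ = h/p = (6.626e-34 J·s)/(1.953e-25 kg·m/s) = 3.393e-09 m = 3.393 nm

Note: The de Broglie wavelength is comparable to the localization size, as expected from wave-particle duality.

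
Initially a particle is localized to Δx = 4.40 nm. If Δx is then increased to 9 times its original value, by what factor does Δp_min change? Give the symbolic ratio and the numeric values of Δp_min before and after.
Original Δp_min = 1.198 × 10^-26 kg·m/s; new Δp'_min = 1.332 × 10^-27 kg·m/s; ratio Δp'_min/Δp_min = 1/9.

From the uncertainty principle ΔxΔp ≥ ℏ/2, the minimum momentum uncertainty is Δp_min = ℏ/(2Δx).

Original (Δx = 4.40 nm = 4.400e-09 m):
Δp_min = (1.055e-34 J·s)/(2 × 4.400e-09 m) = 1.198e-26 kg·m/s

When Δx → 9Δx:
Δp'_min = ℏ/(2 × 9Δx) = (1/9) × ℏ/(2Δx) = (1/9) × Δp_min
Δp'_min = 1/9 × 1.198e-26 kg·m/s = 1.332e-27 kg·m/s

Since Δp_min ∝ 1/Δx, when Δx is increased to 9 times its original value, Δp_min decreases to 1/9 of its original value.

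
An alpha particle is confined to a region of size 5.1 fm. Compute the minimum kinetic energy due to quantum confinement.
50.204 keV

Using the uncertainty principle:

1. Position uncertainty: Δx ≈ 5.100e-15 m
2. Minimum momentum uncertainty: Δp = ℏ/(2Δx) = 1.034e-20 kg·m/s
3. Minimum kinetic energy:
   KE = (Δp)²/(2m) = (1.034e-20)²/(2 × 6.645e-27 kg)
   KE = 8.044e-15 J = 50.204 keV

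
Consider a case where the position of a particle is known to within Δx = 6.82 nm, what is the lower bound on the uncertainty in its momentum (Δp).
7.731 × 10^-27 kg·m/s

Using the Heisenberg uncertainty principle:
ΔxΔp ≥ ℏ/2

The minimum uncertainty in momentum is:
Δp_min = ℏ/(2Δx)
Δp_min = (1.055e-34 J·s) / (2 × 6.820e-09 m)
Δp_min = 7.731e-27 kg·m/s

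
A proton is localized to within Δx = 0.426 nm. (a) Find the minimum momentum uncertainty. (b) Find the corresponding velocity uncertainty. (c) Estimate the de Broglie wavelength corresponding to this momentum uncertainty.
(a) Δp_min = 1.238 × 10^-25 kg·m/s
(b) Δv_min = 74.001 m/s
(c) λ_dB = 5.353 nm

Step-by-step:

(a) From the uncertainty principle:
Δp_min = ℏ/(2Δx) = (1.055e-34 J·s)/(2 × 4.260e-10 m) = 1.238e-25 kg·m/s

(b) The velocity uncertainty:
Δv = Δp/m = (1.238e-25 kg·m/s)/(1.673e-27 kg) = 7.400e+01 m/s = 74.001 m/s

(c) The de Broglie wavelength for this momentum:
λ = h/p = (6.626e-34 J·s)/(1.238e-25 kg·m/s) = 5.353e-09 m = 5.353 nm

Note: The de Broglie wavelength is comparable to the localization size, as expected from wave-particle duality.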